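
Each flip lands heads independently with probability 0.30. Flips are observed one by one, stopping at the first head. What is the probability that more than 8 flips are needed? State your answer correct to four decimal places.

0.0576

Y = number of flips to the first success; geometric, p = 0.30.
P(Y > 8) = P(first 8 all fail) = (1−p)^8 = 0.057648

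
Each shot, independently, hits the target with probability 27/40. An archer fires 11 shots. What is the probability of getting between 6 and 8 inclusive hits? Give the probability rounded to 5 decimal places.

0.63760

X ~ Binomial(11, 0.675); P(6 ≤ X ≤ 8) = Σ C(11,k) p^k (1−p)^(11−k) over k:
  k=6: C(11,6)·0.675^6·0.325^5 = 0.1584461
  k=7: C(11,7)·0.675^7·0.325^4 = 0.2350573
  k=8: C(11,8)·0.675^8·0.325^3 = 0.2440980
Total = 0.6376014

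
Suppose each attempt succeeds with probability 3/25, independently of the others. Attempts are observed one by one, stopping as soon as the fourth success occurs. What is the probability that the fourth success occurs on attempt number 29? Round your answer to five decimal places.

0.02781

Y = trial on which the fourth success occurs; negative binomial, r=4, p=0.12.
P(Y=29) = C(28,3) · p^4 · (1−p)^25
= 3276 · 0.00020736 · 0.040932 = 0.0278058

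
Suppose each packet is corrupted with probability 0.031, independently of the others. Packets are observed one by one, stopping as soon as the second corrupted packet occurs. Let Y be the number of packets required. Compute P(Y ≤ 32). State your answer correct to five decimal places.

0.26122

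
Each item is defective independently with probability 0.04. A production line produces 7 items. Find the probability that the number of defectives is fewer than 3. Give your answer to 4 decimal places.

0.9980

X ~ Binomial(7, 0.04); P(X ≤ 2) = Σ C(7,k) p^k (1−p)^(7−k) over k:
  k=0: C(7,0)·0.04^0·0.96^7 = 0.751447
  k=1: C(7,1)·0.04^1·0.96^6 = 0.219172
  k=2: C(7,2)·0.04^2·0.96^5 = 0.027397
Total = 0.998016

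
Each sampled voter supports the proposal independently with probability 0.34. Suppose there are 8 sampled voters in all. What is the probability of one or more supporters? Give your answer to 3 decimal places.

0.964

P(at least one) = 1 − P(none) = 1 − (1 − 0.34)^8
= 1 − 0.03600 = 0.96400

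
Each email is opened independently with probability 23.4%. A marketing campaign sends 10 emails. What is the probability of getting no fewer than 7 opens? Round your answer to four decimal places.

0.0023

X ~ Binomial(10, 0.234); P(X ≥ 7) = Σ C(10,k) p^k (1−p)^(10−k) over k:
  k=7: C(10,7)·0.234^7·0.766^3 = 0.002072
  k=8: C(10,8)·0.234^8·0.766^2 = 0.000237
  k=9: C(10,9)·0.234^9·0.766^1 = 0.000016
  k=10: C(10,10)·0.234^10·0.766^0 = 0.000000
Total = 0.002326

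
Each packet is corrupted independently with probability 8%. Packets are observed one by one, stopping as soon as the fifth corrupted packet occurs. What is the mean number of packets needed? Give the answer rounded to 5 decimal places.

Y = total packets until the fifth success; negative binomial with r=5, p=0.08.
E[Y] = r / p = 5 / 0.08 = 62.5000000

62.50000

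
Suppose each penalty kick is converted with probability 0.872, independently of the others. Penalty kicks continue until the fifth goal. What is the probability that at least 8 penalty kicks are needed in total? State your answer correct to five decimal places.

Needing more than 7 penalty kicks ⇔ fewer than 5 successes in the first 7. With X ~ Binomial(7, 0.872), P(Y > 7) = P(X ≤ 4).
  k=0: C(7,0)·0.872^0·0.128^7 = 0.0000006
  k=1: C(7,1)·0.872^1·0.128^6 = 0.0000268
  k=2: C(7,2)·0.872^2·0.128^5 = 0.0005487
  k=3: C(7,3)·0.872^3·0.128^4 = 0.0062296
  k=4: C(7,4)·0.872^4·0.128^3 = 0.0424389
P(X ≤ 4) = 0.0492445

0.04924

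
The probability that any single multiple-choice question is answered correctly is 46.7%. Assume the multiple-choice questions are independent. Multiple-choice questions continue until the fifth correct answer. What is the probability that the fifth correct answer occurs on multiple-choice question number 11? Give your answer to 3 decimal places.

0.107

Y = trial on which the fifth success occurs; negative binomial, r=5, p=0.467.
P(Y=11) = C(10,4) · p^5 · (1−p)^6
= 210 · 0.022212 · 0.022928 = 0.10695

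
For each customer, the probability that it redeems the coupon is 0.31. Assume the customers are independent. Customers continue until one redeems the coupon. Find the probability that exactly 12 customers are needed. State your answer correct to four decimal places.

Geometric (trials to first success), p = 0.31.
P(Y = 12) = (1−p)^11 · p = 0.016879 · 0.31 = 0.005232

0.0052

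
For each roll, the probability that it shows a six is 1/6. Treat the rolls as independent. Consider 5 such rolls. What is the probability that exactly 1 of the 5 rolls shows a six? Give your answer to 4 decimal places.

0.4019

X ~ Binomial(n=5, p=0.166667).
P(X=1) = C(5,1) · p^1 · (1−p)^4
= 5 · 0.16667 · 0.48225 = 0.401878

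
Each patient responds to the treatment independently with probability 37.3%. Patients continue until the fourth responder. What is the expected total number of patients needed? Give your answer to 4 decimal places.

10.7239

Y = total patients until the fourth success; negative binomial with r=4, p=0.373.
E[Y] = r / p = 4 / 0.373 = 10.723861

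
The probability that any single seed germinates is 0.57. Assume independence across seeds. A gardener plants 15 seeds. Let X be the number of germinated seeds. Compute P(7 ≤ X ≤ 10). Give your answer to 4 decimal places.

0.7027

X ~ Binomial(15, 0.57); P(7 ≤ X ≤ 10) = Σ C(15,k) p^k (1−p)^(15−k) over k:
  k=7: C(15,7)·0.57^7·0.43^8 = 0.147035
  k=8: C(15,8)·0.57^8·0.43^7 = 0.194907
  k=9: C(15,9)·0.57^9·0.43^6 = 0.200950
  k=10: C(15,10)·0.57^10·0.43^5 = 0.159826
Total = 0.702717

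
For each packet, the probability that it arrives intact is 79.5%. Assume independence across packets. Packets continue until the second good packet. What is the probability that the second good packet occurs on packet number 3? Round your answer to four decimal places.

Y = trial on which the second success occurs; negative binomial, r=2, p=0.795.
P(Y=3) = C(2,1) · p^2 · (1−p)^1
= 2 · 0.63202 · 0.205 = 0.259130

0.2591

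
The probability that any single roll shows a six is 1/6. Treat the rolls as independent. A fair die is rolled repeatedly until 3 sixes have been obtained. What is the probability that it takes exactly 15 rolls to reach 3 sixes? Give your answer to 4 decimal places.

0.0473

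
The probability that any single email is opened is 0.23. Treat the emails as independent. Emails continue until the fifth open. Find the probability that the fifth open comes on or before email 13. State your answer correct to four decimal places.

Finishing within 13 emails ⇔ at least 5 successes in the first 13. With X ~ Binomial(13, 0.23), P(Y ≤ 13) = 1 − P(X ≤ 4).
  k=0: C(13,0)·0.23^0·0.77^13 = 0.033449
  k=1: C(13,1)·0.23^1·0.77^12 = 0.129885
  k=2: C(13,2)·0.23^2·0.77^11 = 0.232781
  k=3: C(13,3)·0.23^3·0.77^10 = 0.254951
  k=4: C(13,4)·0.23^4·0.77^9 = 0.190386
1 − 0.841452 = 0.158548

0.1585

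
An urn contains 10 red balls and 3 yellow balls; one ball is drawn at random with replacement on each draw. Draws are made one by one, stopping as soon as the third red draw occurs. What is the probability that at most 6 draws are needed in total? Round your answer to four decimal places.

0.9717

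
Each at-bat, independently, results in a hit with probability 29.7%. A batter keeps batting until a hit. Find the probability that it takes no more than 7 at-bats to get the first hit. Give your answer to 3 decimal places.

0.915

Y = number of at-bats to the first success; geometric, p = 0.297.
P(Y ≤ 7) = 1 − (1−p)^7 = 1 − 0.08486 = 0.91514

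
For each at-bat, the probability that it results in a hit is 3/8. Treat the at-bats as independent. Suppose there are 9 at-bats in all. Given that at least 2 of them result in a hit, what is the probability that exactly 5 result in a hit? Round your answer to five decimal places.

0.15722

X ~ Binomial(9, 0.375). Want P(X=5 | X≥2) = P(X=5) / P(X≥2).
P(X=5) = C(9,5)·0.375^5·0.625^4 = 0.1425762
P(X≥2) = 1 − 0.0145519 − 0.0785803 = 0.9068677
Ratio = 0.1425762 / 0.9068677 = 0.1572183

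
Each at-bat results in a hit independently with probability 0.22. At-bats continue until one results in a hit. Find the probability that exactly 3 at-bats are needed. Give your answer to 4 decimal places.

Geometric (trials to first success), p = 0.22.
P(Y = 3) = (1−p)^2 · p = 0.6084 · 0.22 = 0.133848

0.1338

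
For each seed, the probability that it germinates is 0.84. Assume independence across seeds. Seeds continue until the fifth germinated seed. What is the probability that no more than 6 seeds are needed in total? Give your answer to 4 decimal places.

0.7528

Finishing within 6 seeds ⇔ at least 5 successes in the first 6. With X ~ Binomial(6, 0.84), P(Y ≤ 6) = 1 − P(X ≤ 4).
  k=0: C(6,0)·0.84^0·0.16^6 = 0.000017
  k=1: C(6,1)·0.84^1·0.16^5 = 0.000528
  k=2: C(6,2)·0.84^2·0.16^4 = 0.006936
  k=3: C(6,3)·0.84^3·0.16^3 = 0.048554
  k=4: C(6,4)·0.84^4·0.16^2 = 0.191183
1 − 0.247219 = 0.752781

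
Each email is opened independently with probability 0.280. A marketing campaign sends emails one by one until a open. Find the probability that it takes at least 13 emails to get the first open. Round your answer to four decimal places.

Y = number of emails to the first success; geometric, p = 0.28.
P(Y > 12) = P(first 12 all fail) = (1−p)^12 = 0.019408

0.0194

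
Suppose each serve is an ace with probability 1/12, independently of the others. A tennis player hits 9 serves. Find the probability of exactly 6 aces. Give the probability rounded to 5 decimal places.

X ~ Binomial(n=9, p=0.083333).
P(X=6) = C(9,6) · p^6 · (1−p)^3
= 84 · 3.349e-07 · 0.77025 = 0.0000217

0.00002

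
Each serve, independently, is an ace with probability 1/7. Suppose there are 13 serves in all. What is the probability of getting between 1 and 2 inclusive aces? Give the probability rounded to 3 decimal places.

X ~ Binomial(13, 0.142857); P(1 ≤ X ≤ 2) = Σ C(13,k) p^k (1−p)^(13−k) over k:
  k=1: C(13,1)·0.142857^1·0.857143^12 = 0.29207
  k=2: C(13,2)·0.142857^2·0.857143^11 = 0.29207
Total = 0.58414

0.584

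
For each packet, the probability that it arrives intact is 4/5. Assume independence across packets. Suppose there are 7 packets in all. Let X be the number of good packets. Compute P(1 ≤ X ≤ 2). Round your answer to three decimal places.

0.005

X ~ Binomial(7, 0.80); P(1 ≤ X ≤ 2) = Σ C(7,k) p^k (1−p)^(7−k) over k:
  k=1: C(7,1)·0.80^1·0.20^6 = 0.00036
  k=2: C(7,2)·0.80^2·0.20^5 = 0.00430
Total = 0.00466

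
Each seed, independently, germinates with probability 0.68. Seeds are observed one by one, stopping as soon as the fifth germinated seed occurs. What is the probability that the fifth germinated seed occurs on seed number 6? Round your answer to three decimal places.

Y = trial on which the fifth success occurs; negative binomial, r=5, p=0.68.
P(Y=6) = C(5,4) · p^5 · (1−p)^1
= 5 · 0.14539 · 0.32 = 0.23263

0.233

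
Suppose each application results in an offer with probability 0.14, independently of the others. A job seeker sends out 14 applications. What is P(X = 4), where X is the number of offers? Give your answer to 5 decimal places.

X ~ Binomial(n=14, p=0.14).
P(X=4) = C(14,4) · p^4 · (1−p)^10
= 1001 · 0.00038416 · 0.2213 = 0.0851002

0.08510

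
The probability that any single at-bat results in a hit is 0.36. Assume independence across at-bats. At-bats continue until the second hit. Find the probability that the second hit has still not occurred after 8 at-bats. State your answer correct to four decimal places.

Needing more than 8 at-bats ⇔ fewer than 2 successes in the first 8. With X ~ Binomial(8, 0.36), P(Y > 8) = P(X ≤ 1).
  k=0: C(8,0)·0.36^0·0.64^8 = 0.028147
  k=1: C(8,1)·0.36^1·0.64^7 = 0.126664
P(X ≤ 1) = 0.154811

0.1548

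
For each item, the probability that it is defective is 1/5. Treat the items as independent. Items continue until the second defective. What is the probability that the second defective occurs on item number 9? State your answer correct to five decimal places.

0.06711

Y = trial on which the second success occurs; negative binomial, r=2, p=0.20.
P(Y=9) = C(8,1) · p^2 · (1−p)^7
= 8 · 0.04 · 0.20972 = 0.0671089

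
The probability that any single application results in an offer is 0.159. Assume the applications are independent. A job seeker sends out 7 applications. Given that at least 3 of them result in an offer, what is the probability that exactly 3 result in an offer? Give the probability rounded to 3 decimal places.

0.825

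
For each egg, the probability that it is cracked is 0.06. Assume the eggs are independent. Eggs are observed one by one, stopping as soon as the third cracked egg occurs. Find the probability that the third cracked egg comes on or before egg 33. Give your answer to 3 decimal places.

Finishing within 33 eggs ⇔ at least 3 successes in the first 33. With X ~ Binomial(33, 0.06), P(Y ≤ 33) = 1 − P(X ≤ 2).
  k=0: C(33,0)·0.06^0·0.94^33 = 0.12978
  k=1: C(33,1)·0.06^1·0.94^32 = 0.27337
  k=2: C(33,2)·0.06^2·0.94^31 = 0.27919
1 − 0.68235 = 0.31765

0.318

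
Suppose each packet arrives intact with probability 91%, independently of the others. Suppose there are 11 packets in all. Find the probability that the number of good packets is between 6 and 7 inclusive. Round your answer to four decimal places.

0.0127

X ~ Binomial(11, 0.91); P(6 ≤ X ≤ 7) = Σ C(11,k) p^k (1−p)^(11−k) over k:
  k=6: C(11,6)·0.91^6·0.09^5 = 0.001549
  k=7: C(11,7)·0.91^7·0.09^4 = 0.011189
Total = 0.012738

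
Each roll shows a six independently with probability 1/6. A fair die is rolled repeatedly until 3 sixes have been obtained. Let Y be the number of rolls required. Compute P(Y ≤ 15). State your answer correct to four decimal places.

Finishing within 15 rolls ⇔ at least 3 successes in the first 15. With X ~ Binomial(15, 0.166667), P(Y ≤ 15) = 1 − P(X ≤ 2).
  k=0: C(15,0)·0.166667^0·0.833333^15 = 0.064905
  k=1: C(15,1)·0.166667^1·0.833333^14 = 0.194716
  k=2: C(15,2)·0.166667^2·0.833333^13 = 0.272603
1 − 0.532225 = 0.467775

0.4678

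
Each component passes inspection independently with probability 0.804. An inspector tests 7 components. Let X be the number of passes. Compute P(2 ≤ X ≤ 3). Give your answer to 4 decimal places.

X ~ Binomial(7, 0.804); P(2 ≤ X ≤ 3) = Σ C(7,k) p^k (1−p)^(7−k) over k:
  k=2: C(7,2)·0.804^2·0.196^5 = 0.003927
  k=3: C(7,3)·0.804^3·0.196^4 = 0.026845
Total = 0.030771

0.0308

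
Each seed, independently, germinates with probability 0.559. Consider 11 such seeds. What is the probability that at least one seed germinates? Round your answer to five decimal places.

0.99988

P(at least one) = 1 − P(none) = 1 − (1 − 0.559)^11
= 1 − 0.0001227 = 0.9998773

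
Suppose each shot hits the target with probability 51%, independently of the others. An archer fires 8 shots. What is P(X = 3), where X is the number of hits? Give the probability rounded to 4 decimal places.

X ~ Binomial(n=8, p=0.51).
P(X=3) = C(8,3) · p^3 · (1−p)^5
= 56 · 0.13265 · 0.028248 = 0.209835

0.2098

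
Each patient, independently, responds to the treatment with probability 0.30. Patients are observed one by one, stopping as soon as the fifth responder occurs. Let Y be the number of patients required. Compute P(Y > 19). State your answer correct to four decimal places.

0.2822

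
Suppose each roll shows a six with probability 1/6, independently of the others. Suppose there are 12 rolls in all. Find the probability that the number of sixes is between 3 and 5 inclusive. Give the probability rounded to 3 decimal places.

X ~ Binomial(12, 0.166667); P(3 ≤ X ≤ 5) = Σ C(12,k) p^k (1−p)^(12−k) over k:
  k=3: C(12,3)·0.166667^3·0.833333^9 = 0.19740
  k=4: C(12,4)·0.166667^4·0.833333^8 = 0.08883
  k=5: C(12,5)·0.166667^5·0.833333^7 = 0.02842
Total = 0.31465

0.315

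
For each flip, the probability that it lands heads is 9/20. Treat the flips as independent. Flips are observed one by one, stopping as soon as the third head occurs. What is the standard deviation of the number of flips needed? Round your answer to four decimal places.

2.8545

Y = total flips until the third success; negative binomial with r=3, p=0.45.
SD(Y) = √[r(1−p)/p²] = √(8.148148) = 2.854496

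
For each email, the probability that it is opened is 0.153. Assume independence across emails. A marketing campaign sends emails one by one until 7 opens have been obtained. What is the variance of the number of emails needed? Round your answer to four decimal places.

253.2787

Y = total emails until the seventh success; negative binomial with r=7, p=0.153.
Var(Y) = r(1−p)/p² = 7·0.847 / 0.153² = 253.278654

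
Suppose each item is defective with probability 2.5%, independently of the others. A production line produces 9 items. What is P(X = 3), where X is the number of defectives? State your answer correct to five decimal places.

0.00113

X ~ Binomial(n=9, p=0.025).
P(X=3) = C(9,3) · p^3 · (1−p)^6
= 84 · 1.5625e-05 · 0.85907 = 0.0011275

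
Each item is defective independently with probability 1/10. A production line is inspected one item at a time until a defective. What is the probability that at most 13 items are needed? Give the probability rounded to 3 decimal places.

Y = number of items to the first success; geometric, p = 0.10.
P(Y ≤ 13) = 1 − (1−p)^13 = 1 − 0.25419 = 0.74581

0.746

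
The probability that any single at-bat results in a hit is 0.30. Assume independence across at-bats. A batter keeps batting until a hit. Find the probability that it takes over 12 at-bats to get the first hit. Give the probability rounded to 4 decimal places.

0.0138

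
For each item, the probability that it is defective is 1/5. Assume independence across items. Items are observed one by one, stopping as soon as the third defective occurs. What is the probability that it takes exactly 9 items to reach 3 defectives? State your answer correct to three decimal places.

0.059

Y = trial on which the third success occurs; negative binomial, r=3, p=0.20.
P(Y=9) = C(8,2) · p^3 · (1−p)^6
= 28 · 0.008 · 0.26214 = 0.05872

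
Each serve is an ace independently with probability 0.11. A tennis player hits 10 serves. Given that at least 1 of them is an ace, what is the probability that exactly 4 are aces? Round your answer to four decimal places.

X ~ Binomial(10, 0.11). Want P(X=4 | X≥1) = P(X=4) / P(X≥1).
P(X=4) = C(10,4)·0.11^4·0.89^6 = 0.015280
P(X≥1) = 1 − 0.311817 = 0.688183
Ratio = 0.015280 / 0.688183 = 0.022204

0.0222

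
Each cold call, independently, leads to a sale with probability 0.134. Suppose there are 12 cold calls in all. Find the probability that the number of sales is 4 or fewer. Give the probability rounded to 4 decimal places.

X ~ Binomial(12, 0.134); P(X ≤ 4) = Σ C(12,k) p^k (1−p)^(12−k) over k:
  k=0: C(12,0)·0.134^0·0.866^12 = 0.177916
  k=1: C(12,1)·0.134^1·0.866^11 = 0.330357
  k=2: C(12,2)·0.134^2·0.866^10 = 0.281146
  k=3: C(12,3)·0.134^3·0.866^9 = 0.145010
  k=4: C(12,4)·0.134^4·0.866^8 = 0.050486
Total = 0.984914

0.9849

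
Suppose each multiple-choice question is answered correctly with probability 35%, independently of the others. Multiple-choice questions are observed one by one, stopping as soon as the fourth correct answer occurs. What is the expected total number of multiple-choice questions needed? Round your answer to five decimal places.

11.42857

Y = total multiple-choice questions until the fourth success; negative binomial with r=4, p=0.35.
E[Y] = r / p = 4 / 0.35 = 11.4285714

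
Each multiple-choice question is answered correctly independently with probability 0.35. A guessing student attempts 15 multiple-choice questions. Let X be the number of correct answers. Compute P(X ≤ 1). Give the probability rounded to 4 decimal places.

0.0142

X ~ Binomial(15, 0.35); P(X ≤ 1) = Σ C(15,k) p^k (1−p)^(15−k) over k:
  k=0: C(15,0)·0.35^0·0.65^15 = 0.001562
  k=1: C(15,1)·0.35^1·0.65^14 = 0.012617
Total = 0.014179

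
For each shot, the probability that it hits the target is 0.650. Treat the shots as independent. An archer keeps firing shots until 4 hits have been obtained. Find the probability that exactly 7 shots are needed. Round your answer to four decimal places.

Y = trial on which the fourth success occurs; negative binomial, r=4, p=0.65.
P(Y=7) = C(6,3) · p^4 · (1−p)^3
= 20 · 0.17851 · 0.042875 = 0.153069

0.1531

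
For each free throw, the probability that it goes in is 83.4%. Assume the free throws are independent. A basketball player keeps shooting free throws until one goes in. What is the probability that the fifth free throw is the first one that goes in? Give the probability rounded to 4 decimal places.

Geometric (trials to first success), p = 0.834.
P(Y = 5) = (1−p)^4 · p = 0.00075933 · 0.834 = 0.000633

0.0006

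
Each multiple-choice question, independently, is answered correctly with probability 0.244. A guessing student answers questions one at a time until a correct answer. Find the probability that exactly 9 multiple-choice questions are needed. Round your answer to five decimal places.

0.02604

Geometric (trials to first success), p = 0.244.
P(Y = 9) = (1−p)^8 · p = 0.1067 · 0.244 = 0.0260354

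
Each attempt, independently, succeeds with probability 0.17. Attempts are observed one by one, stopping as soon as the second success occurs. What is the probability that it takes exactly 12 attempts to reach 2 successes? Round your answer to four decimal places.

0.0493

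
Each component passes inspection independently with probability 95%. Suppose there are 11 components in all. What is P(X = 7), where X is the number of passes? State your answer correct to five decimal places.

X ~ Binomial(n=11, p=0.95).
P(X=7) = C(11,7) · p^7 · (1−p)^4
= 330 · 0.69834 · 6.25e-06 = 0.0014403

0.00144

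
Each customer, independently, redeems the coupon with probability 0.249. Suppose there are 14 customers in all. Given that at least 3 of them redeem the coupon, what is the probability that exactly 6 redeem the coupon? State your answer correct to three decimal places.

X ~ Binomial(14, 0.249). Want P(X=6 | X≥3) = P(X=6) / P(X≥3).
P(X=6) = C(14,6)·0.249^6·0.751^8 = 0.07242
P(X≥3) = 1 − 0.01815 − 0.08426 − 0.18160 = 0.71598
Ratio = 0.07242 / 0.71598 = 0.10115

0.101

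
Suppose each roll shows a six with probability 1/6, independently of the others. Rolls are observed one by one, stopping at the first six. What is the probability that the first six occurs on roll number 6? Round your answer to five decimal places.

0.06698

Geometric (trials to first success), p = 0.166667.
P(Y = 6) = (1−p)^5 · p = 0.40188 · 0.166667 = 0.0669796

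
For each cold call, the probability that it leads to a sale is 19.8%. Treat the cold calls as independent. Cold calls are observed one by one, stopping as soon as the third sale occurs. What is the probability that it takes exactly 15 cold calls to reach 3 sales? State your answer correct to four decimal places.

Y = trial on which the third success occurs; negative binomial, r=3, p=0.198.
P(Y=15) = C(14,2) · p^3 · (1−p)^12
= 91 · 0.0077624 · 0.07081 = 0.050018

0.0500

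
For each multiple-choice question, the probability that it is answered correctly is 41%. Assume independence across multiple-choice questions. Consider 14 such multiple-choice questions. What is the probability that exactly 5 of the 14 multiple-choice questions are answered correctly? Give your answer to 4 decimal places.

0.2009

X ~ Binomial(n=14, p=0.41).
P(X=5) = C(14,5) · p^5 · (1−p)^9
= 2002 · 0.011586 · 0.008663 = 0.200933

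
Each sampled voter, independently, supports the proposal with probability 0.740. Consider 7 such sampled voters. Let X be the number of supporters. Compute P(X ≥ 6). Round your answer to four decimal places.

0.4204

X ~ Binomial(7, 0.74); P(X ≥ 6) = Σ C(7,k) p^k (1−p)^(7−k) over k:
  k=6: C(7,6)·0.74^6·0.26^1 = 0.298856
  k=7: C(7,7)·0.74^7·0.26^0 = 0.121513
Total = 0.420369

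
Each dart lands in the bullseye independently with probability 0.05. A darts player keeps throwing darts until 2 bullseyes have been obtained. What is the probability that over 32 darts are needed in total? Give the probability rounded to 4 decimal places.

0.5200

Needing more than 32 darts ⇔ fewer than 2 successes in the first 32. With X ~ Binomial(32, 0.05), P(Y > 32) = P(X ≤ 1).
  k=0: C(32,0)·0.05^0·0.95^32 = 0.193711
  k=1: C(32,1)·0.05^1·0.95^31 = 0.326251
P(X ≤ 1) = 0.519962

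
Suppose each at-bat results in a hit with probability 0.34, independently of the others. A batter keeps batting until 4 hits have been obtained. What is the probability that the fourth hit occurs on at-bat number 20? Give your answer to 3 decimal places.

Y = trial on which the fourth success occurs; negative binomial, r=4, p=0.34.
P(Y=20) = C(19,3) · p^4 · (1−p)^16
= 969 · 0.013363 · 0.0012963 = 0.01679

0.017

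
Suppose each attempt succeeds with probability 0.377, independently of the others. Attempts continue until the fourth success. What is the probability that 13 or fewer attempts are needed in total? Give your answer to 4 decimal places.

Finishing within 13 attempts ⇔ at least 4 successes in the first 13. With X ~ Binomial(13, 0.377), P(Y ≤ 13) = 1 − P(X ≤ 3).
  k=0: C(13,0)·0.377^0·0.623^13 = 0.002130
  k=1: C(13,1)·0.377^1·0.623^12 = 0.016755
  k=2: C(13,2)·0.377^2·0.623^11 = 0.060834
  k=3: C(13,3)·0.377^3·0.623^10 = 0.134980
1 − 0.214699 = 0.785301

0.7853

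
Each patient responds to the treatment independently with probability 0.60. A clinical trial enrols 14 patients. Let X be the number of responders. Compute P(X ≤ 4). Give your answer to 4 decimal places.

X ~ Binomial(14, 0.60); P(X ≤ 4) = Σ C(14,k) p^k (1−p)^(14−k) over k:
  k=0: C(14,0)·0.60^0·0.40^14 = 0.000003
  k=1: C(14,1)·0.60^1·0.40^13 = 0.000056
  k=2: C(14,2)·0.60^2·0.40^12 = 0.000550
  k=3: C(14,3)·0.60^3·0.40^11 = 0.003298
  k=4: C(14,4)·0.60^4·0.40^10 = 0.013603
Total = 0.017510

0.0175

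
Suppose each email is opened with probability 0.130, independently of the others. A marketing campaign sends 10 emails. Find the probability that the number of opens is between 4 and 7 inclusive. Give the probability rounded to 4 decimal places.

0.0313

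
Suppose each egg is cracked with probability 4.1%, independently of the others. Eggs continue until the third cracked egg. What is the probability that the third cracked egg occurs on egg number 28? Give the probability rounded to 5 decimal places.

Y = trial on which the third success occurs; negative binomial, r=3, p=0.041.
P(Y=28) = C(27,2) · p^3 · (1−p)^25
= 351 · 6.8921e-05 · 0.35113 = 0.0084942

0.00849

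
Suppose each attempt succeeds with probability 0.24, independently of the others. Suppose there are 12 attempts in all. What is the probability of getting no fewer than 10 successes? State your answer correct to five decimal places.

0.00003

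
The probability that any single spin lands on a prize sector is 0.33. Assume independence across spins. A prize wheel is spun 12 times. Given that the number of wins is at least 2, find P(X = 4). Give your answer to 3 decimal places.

X ~ Binomial(12, 0.33). Want P(X=4 | X≥2) = P(X=4) / P(X≥2).
P(X=4) = C(12,4)·0.33^4·0.67^8 = 0.23837
P(X≥2) = 1 − 0.00818 − 0.04836 = 0.94345
Ratio = 0.23837 / 0.94345 = 0.25266

0.253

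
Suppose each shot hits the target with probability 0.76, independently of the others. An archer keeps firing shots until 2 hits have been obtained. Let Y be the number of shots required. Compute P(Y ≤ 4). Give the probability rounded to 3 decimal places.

0.955

Finishing within 4 shots ⇔ at least 2 successes in the first 4. With X ~ Binomial(4, 0.76), P(Y ≤ 4) = 1 − P(X ≤ 1).
  k=0: C(4,0)·0.76^0·0.24^4 = 0.00332
  k=1: C(4,1)·0.76^1·0.24^3 = 0.04202
1 − 0.04534 = 0.95466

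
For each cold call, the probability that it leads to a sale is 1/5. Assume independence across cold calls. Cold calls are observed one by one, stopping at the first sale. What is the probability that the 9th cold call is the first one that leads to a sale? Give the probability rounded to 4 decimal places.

0.0336

Geometric (trials to first success), p = 0.20.
P(Y = 9) = (1−p)^8 · p = 0.16777 · 0.20 = 0.033554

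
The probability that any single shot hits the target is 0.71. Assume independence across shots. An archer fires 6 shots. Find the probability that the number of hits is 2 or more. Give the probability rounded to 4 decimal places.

0.9907

X ~ Binomial(6, 0.71); P(X ≥ 2) = Σ C(6,k) p^k (1−p)^(6−k) over k:
  k=2: C(6,2)·0.71^2·0.29^4 = 0.053481
  k=3: C(6,3)·0.71^3·0.29^3 = 0.174582
  k=4: C(6,4)·0.71^4·0.29^2 = 0.320568
  k=5: C(6,5)·0.71^5·0.29^1 = 0.313936
  k=6: C(6,6)·0.71^6·0.29^0 = 0.128100
Total = 0.990667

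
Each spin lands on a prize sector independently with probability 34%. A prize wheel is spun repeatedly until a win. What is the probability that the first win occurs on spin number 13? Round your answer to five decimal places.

Geometric (trials to first success), p = 0.34.
P(Y = 13) = (1−p)^12 · p = 0.0068317 · 0.34 = 0.0023228

0.00232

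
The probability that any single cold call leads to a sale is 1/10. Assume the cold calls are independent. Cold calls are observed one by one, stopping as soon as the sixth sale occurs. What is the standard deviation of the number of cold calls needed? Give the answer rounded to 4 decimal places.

23.2379

Y = total cold calls until the sixth success; negative binomial with r=6, p=0.10.
SD(Y) = √[r(1−p)/p²] = √(540.000000) = 23.237900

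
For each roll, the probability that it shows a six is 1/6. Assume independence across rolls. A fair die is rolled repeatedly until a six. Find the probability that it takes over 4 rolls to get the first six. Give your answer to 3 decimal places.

0.482

Y = number of rolls to the first success; geometric, p = 0.166667.
P(Y > 4) = P(first 4 all fail) = (1−p)^4 = 0.48225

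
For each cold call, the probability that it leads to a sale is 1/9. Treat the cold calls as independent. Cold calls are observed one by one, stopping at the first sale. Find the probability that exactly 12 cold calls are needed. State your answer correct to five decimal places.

Geometric (trials to first success), p = 0.111111.
P(Y = 12) = (1−p)^11 · p = 0.27373 · 0.111111 = 0.0304144

0.03041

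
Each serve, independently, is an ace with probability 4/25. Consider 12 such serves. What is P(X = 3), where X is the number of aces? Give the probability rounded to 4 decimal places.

X ~ Binomial(n=12, p=0.16).
P(X=3) = C(12,3) · p^3 · (1−p)^9
= 220 · 0.004096 · 0.20822 = 0.187627

0.1876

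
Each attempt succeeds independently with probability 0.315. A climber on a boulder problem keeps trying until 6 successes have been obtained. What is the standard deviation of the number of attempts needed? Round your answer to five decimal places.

Y = total attempts until the sixth success; negative binomial with r=6, p=0.315.
SD(Y) = √[r(1−p)/p²] = √(41.4210128) = 6.4359159

6.43592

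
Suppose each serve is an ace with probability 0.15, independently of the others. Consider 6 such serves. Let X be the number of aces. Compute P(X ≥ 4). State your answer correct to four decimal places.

0.0059

X ~ Binomial(6, 0.15); P(X ≥ 4) = Σ C(6,k) p^k (1−p)^(6−k) over k:
  k=4: C(6,4)·0.15^4·0.85^2 = 0.005486
  k=5: C(6,5)·0.15^5·0.85^1 = 0.000387
  k=6: C(6,6)·0.15^6·0.85^0 = 0.000011
Total = 0.005885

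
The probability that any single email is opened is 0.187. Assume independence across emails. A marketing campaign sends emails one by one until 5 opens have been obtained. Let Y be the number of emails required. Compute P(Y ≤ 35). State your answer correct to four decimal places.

Finishing within 35 emails ⇔ at least 5 successes in the first 35. With X ~ Binomial(35, 0.187), P(Y ≤ 35) = 1 − P(X ≤ 4).
  k=0: C(35,0)·0.187^0·0.813^35 = 0.000713
  k=1: C(35,1)·0.187^1·0.813^34 = 0.005741
  k=2: C(35,2)·0.187^2·0.813^33 = 0.022449
  k=3: C(35,3)·0.187^3·0.813^32 = 0.056798
  k=4: C(35,4)·0.187^4·0.813^31 = 0.104514
1 − 0.190214 = 0.809786

0.8098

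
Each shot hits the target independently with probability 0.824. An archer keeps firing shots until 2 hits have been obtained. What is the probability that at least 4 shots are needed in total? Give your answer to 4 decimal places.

Needing more than 3 shots ⇔ fewer than 2 successes in the first 3. With X ~ Binomial(3, 0.824), P(Y > 3) = P(X ≤ 1).
  k=0: C(3,0)·0.824^0·0.176^3 = 0.005452
  k=1: C(3,1)·0.824^1·0.176^2 = 0.076573
P(X ≤ 1) = 0.082024

0.0820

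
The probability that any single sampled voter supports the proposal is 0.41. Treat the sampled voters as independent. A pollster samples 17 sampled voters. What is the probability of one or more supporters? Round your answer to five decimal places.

0.99987

P(at least one) = 1 − P(none) = 1 − (1 − 0.41)^17
= 1 − 0.0001272 = 0.9998728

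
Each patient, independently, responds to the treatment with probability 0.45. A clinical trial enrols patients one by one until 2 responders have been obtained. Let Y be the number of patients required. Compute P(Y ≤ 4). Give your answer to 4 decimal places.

Finishing within 4 patients ⇔ at least 2 successes in the first 4. With X ~ Binomial(4, 0.45), P(Y ≤ 4) = 1 − P(X ≤ 1).
  k=0: C(4,0)·0.45^0·0.55^4 = 0.091506
  k=1: C(4,1)·0.45^1·0.55^3 = 0.299475
1 − 0.390981 = 0.609019

0.6090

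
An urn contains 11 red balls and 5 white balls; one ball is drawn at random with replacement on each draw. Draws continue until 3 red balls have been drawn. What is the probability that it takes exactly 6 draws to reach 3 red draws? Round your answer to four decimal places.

0.0992

Y = trial on which the third success occurs; negative binomial, r=3, p=0.6875.
P(Y=6) = C(5,2) · p^3 · (1−p)^3
= 10 · 0.32495 · 0.030518 = 0.099167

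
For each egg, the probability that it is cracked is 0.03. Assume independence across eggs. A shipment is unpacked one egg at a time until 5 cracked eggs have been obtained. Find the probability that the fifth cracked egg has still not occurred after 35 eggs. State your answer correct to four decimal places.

Needing more than 35 eggs ⇔ fewer than 5 successes in the first 35. With X ~ Binomial(35, 0.03), P(Y > 35) = P(X ≤ 4).
  k=0: C(35,0)·0.03^0·0.97^35 = 0.344358
  k=1: C(35,1)·0.03^1·0.97^34 = 0.372759
  k=2: C(35,2)·0.03^2·0.97^33 = 0.195987
  k=3: C(35,3)·0.03^3·0.97^32 = 0.066676
  k=4: C(35,4)·0.03^4·0.97^31 = 0.016497
P(X ≤ 4) = 0.996277

0.9963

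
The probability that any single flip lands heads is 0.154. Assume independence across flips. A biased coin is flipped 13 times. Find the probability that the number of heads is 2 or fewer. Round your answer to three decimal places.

0.677

X ~ Binomial(13, 0.154); P(X ≤ 2) = Σ C(13,k) p^k (1−p)^(13−k) over k:
  k=0: C(13,0)·0.154^0·0.846^13 = 0.11371
  k=1: C(13,1)·0.154^1·0.846^12 = 0.26910
  k=2: C(13,2)·0.154^2·0.846^11 = 0.29391
Total = 0.67672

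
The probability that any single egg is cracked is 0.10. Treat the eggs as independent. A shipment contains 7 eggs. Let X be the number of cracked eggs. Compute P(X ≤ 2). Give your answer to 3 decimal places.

0.974

X ~ Binomial(7, 0.10); P(X ≤ 2) = Σ C(7,k) p^k (1−p)^(7−k) over k:
  k=0: C(7,0)·0.10^0·0.90^7 = 0.47830
  k=1: C(7,1)·0.10^1·0.90^6 = 0.37201
  k=2: C(7,2)·0.10^2·0.90^5 = 0.12400
Total = 0.97431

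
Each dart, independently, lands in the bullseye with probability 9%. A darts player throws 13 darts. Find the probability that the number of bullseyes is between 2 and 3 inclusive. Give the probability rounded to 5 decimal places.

0.30508

X ~ Binomial(13, 0.09); P(2 ≤ X ≤ 3) = Σ C(13,k) p^k (1−p)^(13−k) over k:
  k=2: C(13,2)·0.09^2·0.91^11 = 0.2238901
  k=3: C(13,3)·0.09^3·0.91^10 = 0.0811909
Total = 0.3050810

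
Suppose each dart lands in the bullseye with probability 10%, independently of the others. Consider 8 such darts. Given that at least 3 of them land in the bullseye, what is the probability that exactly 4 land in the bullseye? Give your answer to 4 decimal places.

0.1206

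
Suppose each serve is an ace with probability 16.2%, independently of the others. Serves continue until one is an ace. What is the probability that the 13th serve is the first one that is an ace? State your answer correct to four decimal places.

0.0194

Geometric (trials to first success), p = 0.162.
P(Y = 13) = (1−p)^12 · p = 0.11993 · 0.162 = 0.019429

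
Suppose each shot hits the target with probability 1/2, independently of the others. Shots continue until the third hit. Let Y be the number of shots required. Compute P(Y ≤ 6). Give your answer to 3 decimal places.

0.656

Finishing within 6 shots ⇔ at least 3 successes in the first 6. With X ~ Binomial(6, 0.50), P(Y ≤ 6) = 1 − P(X ≤ 2).
  k=0: C(6,0)·0.50^0·0.50^6 = 0.01562
  k=1: C(6,1)·0.50^1·0.50^5 = 0.09375
  k=2: C(6,2)·0.50^2·0.50^4 = 0.23438
1 − 0.34375 = 0.65625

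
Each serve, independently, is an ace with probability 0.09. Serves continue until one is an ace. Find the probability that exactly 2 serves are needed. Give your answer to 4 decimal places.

0.0819

Geometric (trials to first success), p = 0.09.
P(Y = 2) = (1−p)^1 · p = 0.91 · 0.09 = 0.081900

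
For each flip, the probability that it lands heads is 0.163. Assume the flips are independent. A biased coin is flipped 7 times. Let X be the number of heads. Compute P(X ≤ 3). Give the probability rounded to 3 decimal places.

0.984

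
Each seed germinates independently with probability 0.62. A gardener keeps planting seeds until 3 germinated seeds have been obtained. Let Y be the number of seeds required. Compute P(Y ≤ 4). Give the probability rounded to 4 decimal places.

Finishing within 4 seeds ⇔ at least 3 successes in the first 4. With X ~ Binomial(4, 0.62), P(Y ≤ 4) = 1 − P(X ≤ 2).
  k=0: C(4,0)·0.62^0·0.38^4 = 0.020851
  k=1: C(4,1)·0.62^1·0.38^3 = 0.136083
  k=2: C(4,2)·0.62^2·0.38^2 = 0.333044
1 − 0.489978 = 0.510022

0.5100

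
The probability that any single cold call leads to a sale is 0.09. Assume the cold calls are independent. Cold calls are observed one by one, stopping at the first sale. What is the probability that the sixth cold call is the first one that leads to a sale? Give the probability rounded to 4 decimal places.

Geometric (trials to first success), p = 0.09.
P(Y = 6) = (1−p)^5 · p = 0.62403 · 0.09 = 0.056163

0.0562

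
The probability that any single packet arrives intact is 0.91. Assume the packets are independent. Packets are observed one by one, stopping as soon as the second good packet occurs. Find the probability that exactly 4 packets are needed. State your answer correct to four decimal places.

0.0201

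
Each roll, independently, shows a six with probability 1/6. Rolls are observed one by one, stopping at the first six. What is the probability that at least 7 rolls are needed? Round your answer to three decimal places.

Y = number of rolls to the first success; geometric, p = 0.166667.
P(Y > 6) = P(first 6 all fail) = (1−p)^6 = 0.33490

0.335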